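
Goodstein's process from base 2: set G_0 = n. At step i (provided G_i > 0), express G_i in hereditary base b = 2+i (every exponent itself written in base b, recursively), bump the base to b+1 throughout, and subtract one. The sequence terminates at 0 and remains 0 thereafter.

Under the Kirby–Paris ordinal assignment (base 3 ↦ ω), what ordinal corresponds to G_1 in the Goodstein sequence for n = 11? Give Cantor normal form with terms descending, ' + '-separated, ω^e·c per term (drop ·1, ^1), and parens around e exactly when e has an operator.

base 2: 11 = 2^(2 + 1) + 2 + 1; at 3: 3^(3 + 1) + 3 + 1 = 85; next = 84
base 3: 84 = 3^(3 + 1) + 3; at 4: 4^(4 + 1) + 4 = 1028; next = 1027

ω^(ω + 1) + ω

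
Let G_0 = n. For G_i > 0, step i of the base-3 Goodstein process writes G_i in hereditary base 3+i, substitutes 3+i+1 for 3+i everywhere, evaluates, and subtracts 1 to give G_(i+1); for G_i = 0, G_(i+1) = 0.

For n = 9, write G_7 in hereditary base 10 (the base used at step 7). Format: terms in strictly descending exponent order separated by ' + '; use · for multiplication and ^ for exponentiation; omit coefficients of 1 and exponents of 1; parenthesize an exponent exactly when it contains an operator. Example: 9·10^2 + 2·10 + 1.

2·10 + 5

i=0: 9 = 3^2 (b=3); 3→4: 4^2 = 16; 16−1 = 15
i=1: 15 = 3·4 + 3 (b=4); 4→5: 3·5 + 3 = 18; 18−1 = 17
i=2: 17 = 3·5 + 2 (b=5); 5→6: 3·6 + 2 = 20; 20−1 = 19
i=3: 19 = 3·6 + 1 (b=6); 6→7: 3·7 + 1 = 22; 22−1 = 21
i=4: 21 = 3·7 (b=7); 7→8: 3·8 = 24; 24−1 = 23
i=5: 23 = 2·8 + 7 (b=8); 8→9: 2·9 + 7 = 25; 25−1 = 24
i=6: 24 = 2·9 + 6 (b=9); 9→10: 2·10 + 6 = 26; 26−1 = 25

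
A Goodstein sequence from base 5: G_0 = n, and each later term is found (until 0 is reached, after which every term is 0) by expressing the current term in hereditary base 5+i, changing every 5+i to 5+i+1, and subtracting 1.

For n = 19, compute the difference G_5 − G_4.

G_0 = 19. HB_5(19) = 3·5 + 4. Bump = 22. G_1 = 21.
G_1 = 21. HB_6(21) = 3·6 + 3. Bump = 24. G_2 = 23.
G_2 = 23. HB_7(23) = 3·7 + 2. Bump = 26. G_3 = 25.
G_3 = 25. HB_8(25) = 3·8 + 1. Bump = 28. G_4 = 27.
G_4 = 27. HB_9(27) = 3·9. Bump = 30. G_5 = 29.

2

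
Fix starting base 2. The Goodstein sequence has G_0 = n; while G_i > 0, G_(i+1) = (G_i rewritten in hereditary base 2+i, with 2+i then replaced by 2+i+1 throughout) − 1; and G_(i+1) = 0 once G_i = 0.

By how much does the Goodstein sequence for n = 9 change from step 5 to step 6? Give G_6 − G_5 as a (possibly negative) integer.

47861573

base 2: 9 = 2^(2 + 1) + 1; at 3: 3^(3 + 1) + 1 = 82; next = 81
base 3: 81 = 3^(3 + 1); at 4: 4^(4 + 1) = 1024; next = 1023
base 4: 1023 = 3·4^4 + 3·4^3 + 3·4^2 + 3·4 + 3; at 5: 3·5^5 + 3·5^3 + 3·5^2 + 3·5 + 3 = 9843; next = 9842
base 5: 9842 = 3·5^5 + 3·5^3 + 3·5^2 + 3·5 + 2; at 6: 3·6^6 + 3·6^3 + 3·6^2 + 3·6 + 2 = 140744; next = 140743
base 6: 140743 = 3·6^6 + 3·6^3 + 3·6^2 + 3·6 + 1; at 7: 3·7^7 + 3·7^3 + 3·7^2 + 3·7 + 1 = 2471827; next = 2471826
base 7: 2471826 = 3·7^7 + 3·7^3 + 3·7^2 + 3·7; at 8: 3·8^8 + 3·8^3 + 3·8^2 + 3·8 = 50333400; next = 50333399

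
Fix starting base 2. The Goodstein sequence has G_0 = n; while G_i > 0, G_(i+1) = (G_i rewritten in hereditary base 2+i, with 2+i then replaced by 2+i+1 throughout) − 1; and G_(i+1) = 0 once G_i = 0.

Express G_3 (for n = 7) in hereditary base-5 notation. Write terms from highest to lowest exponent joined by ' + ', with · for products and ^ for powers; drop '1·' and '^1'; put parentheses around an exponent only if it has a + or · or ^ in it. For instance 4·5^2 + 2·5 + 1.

G_0 = 7. HB_2(7) = 2^2 + 2 + 1. Bump = 31. G_1 = 30.
G_1 = 30. HB_3(30) = 3^3 + 3. Bump = 260. G_2 = 259.
G_2 = 259. HB_4(259) = 4^4 + 3. Bump = 3128. G_3 = 3127.

5^5 + 2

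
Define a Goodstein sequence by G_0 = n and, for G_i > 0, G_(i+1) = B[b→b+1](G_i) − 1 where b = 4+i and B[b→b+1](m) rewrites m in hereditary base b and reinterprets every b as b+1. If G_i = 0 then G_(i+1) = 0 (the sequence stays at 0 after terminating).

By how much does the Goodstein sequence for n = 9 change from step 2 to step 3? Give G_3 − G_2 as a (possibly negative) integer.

base 4: 9 = 2·4 + 1; at 5: 2·5 + 1 = 11; next = 10
base 5: 10 = 2·5; at 6: 2·6 = 12; next = 11
base 6: 11 = 6 + 5; at 7: 7 + 5 = 12; next = 11

0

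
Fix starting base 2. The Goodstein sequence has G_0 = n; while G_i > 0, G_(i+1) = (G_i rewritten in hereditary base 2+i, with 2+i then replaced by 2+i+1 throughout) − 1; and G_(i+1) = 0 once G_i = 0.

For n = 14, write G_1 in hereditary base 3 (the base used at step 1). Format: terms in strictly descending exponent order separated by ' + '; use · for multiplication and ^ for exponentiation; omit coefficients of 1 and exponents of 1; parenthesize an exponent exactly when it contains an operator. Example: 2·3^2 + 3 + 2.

3^(3 + 1) + 3^3 + 2

[0] 14 ≡ 2^(2 + 1) + 2^2 + 2 (base 2). Lift 3: 111. −1: 110.
[1] 110 ≡ 3^(3 + 1) + 3^3 + 2 (base 3). Lift 4: 1282. −1: 1281.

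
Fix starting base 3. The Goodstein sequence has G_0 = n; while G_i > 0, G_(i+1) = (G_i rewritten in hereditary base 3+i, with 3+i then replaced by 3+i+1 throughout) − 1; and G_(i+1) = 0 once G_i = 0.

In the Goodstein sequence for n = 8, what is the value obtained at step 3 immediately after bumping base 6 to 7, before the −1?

12

G_0 = 8. HB_3(8) = 2·3 + 2. Bump = 10. G_1 = 9.
G_1 = 9. HB_4(9) = 2·4 + 1. Bump = 11. G_2 = 10.
G_2 = 10. HB_5(10) = 2·5. Bump = 12. G_3 = 11.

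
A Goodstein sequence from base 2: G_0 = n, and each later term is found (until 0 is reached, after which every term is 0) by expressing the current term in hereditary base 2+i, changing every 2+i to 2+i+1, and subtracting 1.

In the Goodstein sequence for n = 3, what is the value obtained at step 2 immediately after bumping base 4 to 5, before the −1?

(0) 3|_2 = 2 + 1 ↦ 3 + 1|_3 = 4 ⇒ 3
(1) 3|_3 = 3 ↦ 4|_4 = 4 ⇒ 3
(2) 3|_4 = 3 ↦ 3|_5 = 3 ⇒ 2

3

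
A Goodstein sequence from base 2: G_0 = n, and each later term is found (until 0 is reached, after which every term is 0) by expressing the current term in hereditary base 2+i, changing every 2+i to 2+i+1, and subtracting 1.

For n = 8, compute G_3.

6310

step 0: 8 = 2^(2 + 1); sub 3 for 2: 3^(3 + 1); = 81; G_1 = 81−1 = 80
step 1: 80 = 2·3^3 + 2·3^2 + 2·3 + 2; sub 4 for 3: 2·4^4 + 2·4^2 + 2·4 + 2; = 554; G_2 = 554−1 = 553
step 2: 553 = 2·4^4 + 2·4^2 + 2·4 + 1; sub 5 for 4: 2·5^5 + 2·5^2 + 2·5 + 1; = 6311; G_3 = 6311−1 = 6310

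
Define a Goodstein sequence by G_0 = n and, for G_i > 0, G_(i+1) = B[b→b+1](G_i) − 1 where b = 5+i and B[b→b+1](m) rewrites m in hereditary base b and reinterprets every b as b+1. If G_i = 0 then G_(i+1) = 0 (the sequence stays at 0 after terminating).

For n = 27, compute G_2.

G_0=27  [base 5] 5^2 + 2  →[5↦6]→  6^2 + 2 = 38  −1 ⇒ G_1=37
G_1=37  [base 6] 6^2 + 1  →[6↦7]→  7^2 + 1 = 50  −1 ⇒ G_2=49

49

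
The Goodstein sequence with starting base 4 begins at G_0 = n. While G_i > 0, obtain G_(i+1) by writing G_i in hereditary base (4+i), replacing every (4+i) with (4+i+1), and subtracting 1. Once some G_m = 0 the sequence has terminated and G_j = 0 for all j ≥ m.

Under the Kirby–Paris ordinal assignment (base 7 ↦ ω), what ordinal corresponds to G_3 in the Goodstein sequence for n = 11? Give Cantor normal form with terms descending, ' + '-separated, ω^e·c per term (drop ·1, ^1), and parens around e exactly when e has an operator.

(0) 11|_4 = 2·4 + 3 ↦ 2·5 + 3|_5 = 13 ⇒ 12
(1) 12|_5 = 2·5 + 2 ↦ 2·6 + 2|_6 = 14 ⇒ 13
(2) 13|_6 = 2·6 + 1 ↦ 2·7 + 1|_7 = 15 ⇒ 14
(3) 14|_7 = 2·7 ↦ 2·8|_8 = 16 ⇒ 15

ω·2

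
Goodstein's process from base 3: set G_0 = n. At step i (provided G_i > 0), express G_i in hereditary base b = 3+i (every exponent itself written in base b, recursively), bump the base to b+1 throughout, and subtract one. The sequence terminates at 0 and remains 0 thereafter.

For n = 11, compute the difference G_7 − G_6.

[0] 11 ≡ 3^2 + 2 (base 3). Lift 4: 18. −1: 17.
[1] 17 ≡ 4^2 + 1 (base 4). Lift 5: 26. −1: 25.
[2] 25 ≡ 5^2 (base 5). Lift 6: 36. −1: 35.
[3] 35 ≡ 5·6 + 5 (base 6). Lift 7: 40. −1: 39.
[4] 39 ≡ 5·7 + 4 (base 7). Lift 8: 44. −1: 43.
[5] 43 ≡ 5·8 + 3 (base 8). Lift 9: 48. −1: 47.
[6] 47 ≡ 5·9 + 2 (base 9). Lift 10: 52. −1: 51.

4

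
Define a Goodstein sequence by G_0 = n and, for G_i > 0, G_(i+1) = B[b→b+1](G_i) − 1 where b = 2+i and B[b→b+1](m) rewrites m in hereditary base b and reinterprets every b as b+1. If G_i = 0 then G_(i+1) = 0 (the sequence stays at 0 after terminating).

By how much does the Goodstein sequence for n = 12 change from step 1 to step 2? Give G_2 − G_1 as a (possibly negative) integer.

958

i=0: 12 = 2^(2 + 1) + 2^2 (b=2); 2→3: 3^(3 + 1) + 3^3 = 108; 108−1 = 107
i=1: 107 = 3^(3 + 1) + 2·3^2 + 2·3 + 2 (b=3); 3→4: 4^(4 + 1) + 2·4^2 + 2·4 + 2 = 1066; 1066−1 = 1065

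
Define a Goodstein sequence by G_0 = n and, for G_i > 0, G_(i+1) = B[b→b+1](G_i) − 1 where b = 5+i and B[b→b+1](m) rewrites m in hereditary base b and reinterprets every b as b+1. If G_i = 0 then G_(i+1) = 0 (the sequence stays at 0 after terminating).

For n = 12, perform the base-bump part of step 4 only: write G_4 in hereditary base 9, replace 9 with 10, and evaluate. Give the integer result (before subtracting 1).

G_0 = 12. HB_5(12) = 2·5 + 2. Bump = 14. G_1 = 13.
G_1 = 13. HB_6(13) = 2·6 + 1. Bump = 15. G_2 = 14.
G_2 = 14. HB_7(14) = 2·7. Bump = 16. G_3 = 15.
G_3 = 15. HB_8(15) = 8 + 7. Bump = 16. G_4 = 15.
G_4 = 15. HB_9(15) = 9 + 6. Bump = 16. G_5 = 15.

16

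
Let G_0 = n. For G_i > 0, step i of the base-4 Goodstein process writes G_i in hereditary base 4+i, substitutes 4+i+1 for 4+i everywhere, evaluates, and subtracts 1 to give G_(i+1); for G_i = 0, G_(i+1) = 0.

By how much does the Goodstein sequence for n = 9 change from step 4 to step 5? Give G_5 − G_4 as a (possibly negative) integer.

9 —HB4→ 2·4 + 1 —bump→ 2·5 + 1 = 11 —(−1)→ 10
10 —HB5→ 2·5 —bump→ 2·6 = 12 —(−1)→ 11
11 —HB6→ 6 + 5 —bump→ 7 + 5 = 12 —(−1)→ 11
11 —HB7→ 7 + 4 —bump→ 8 + 4 = 12 —(−1)→ 11
11 —HB8→ 8 + 3 —bump→ 9 + 3 = 12 —(−1)→ 11

0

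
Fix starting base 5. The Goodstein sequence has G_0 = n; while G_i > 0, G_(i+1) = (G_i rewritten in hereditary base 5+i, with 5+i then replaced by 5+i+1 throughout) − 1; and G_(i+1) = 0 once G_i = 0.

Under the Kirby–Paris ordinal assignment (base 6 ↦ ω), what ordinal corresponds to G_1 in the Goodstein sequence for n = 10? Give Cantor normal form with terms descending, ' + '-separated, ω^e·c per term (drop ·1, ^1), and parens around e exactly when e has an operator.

i=0: 10 = 2·5 (b=5); 5→6: 2·6 = 12; 12−1 = 11
i=1: 11 = 6 + 5 (b=6); 6→7: 7 + 5 = 12; 12−1 = 11

ω + 5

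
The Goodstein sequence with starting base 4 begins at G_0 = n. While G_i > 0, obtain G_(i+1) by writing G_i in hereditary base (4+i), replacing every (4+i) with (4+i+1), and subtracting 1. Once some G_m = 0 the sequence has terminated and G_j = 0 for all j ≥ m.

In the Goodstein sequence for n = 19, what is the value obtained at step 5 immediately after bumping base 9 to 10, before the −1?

step 0: 19 = 4^2 + 3; sub 5 for 4: 5^2 + 3; = 28; G_1 = 28−1 = 27
step 1: 27 = 5^2 + 2; sub 6 for 5: 6^2 + 2; = 38; G_2 = 38−1 = 37
step 2: 37 = 6^2 + 1; sub 7 for 6: 7^2 + 1; = 50; G_3 = 50−1 = 49
step 3: 49 = 7^2; sub 8 for 7: 8^2; = 64; G_4 = 64−1 = 63
step 4: 63 = 7·8 + 7; sub 9 for 8: 7·9 + 7; = 70; G_5 = 70−1 = 69
step 5: 69 = 7·9 + 6; sub 10 for 9: 7·10 + 6; = 76; G_6 = 76−1 = 75

76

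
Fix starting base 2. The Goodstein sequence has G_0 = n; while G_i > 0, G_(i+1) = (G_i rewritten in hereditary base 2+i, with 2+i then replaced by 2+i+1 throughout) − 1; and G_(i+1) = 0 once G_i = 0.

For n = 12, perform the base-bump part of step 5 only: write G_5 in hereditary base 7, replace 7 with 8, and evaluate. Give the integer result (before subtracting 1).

134217868

i=0: 12 = 2^(2 + 1) + 2^2 (b=2); 2→3: 3^(3 + 1) + 3^3 = 108; 108−1 = 107
i=1: 107 = 3^(3 + 1) + 2·3^2 + 2·3 + 2 (b=3); 3→4: 4^(4 + 1) + 2·4^2 + 2·4 + 2 = 1066; 1066−1 = 1065
i=2: 1065 = 4^(4 + 1) + 2·4^2 + 2·4 + 1 (b=4); 4→5: 5^(5 + 1) + 2·5^2 + 2·5 + 1 = 15686; 15686−1 = 15685
i=3: 15685 = 5^(5 + 1) + 2·5^2 + 2·5 (b=5); 5→6: 6^(6 + 1) + 2·6^2 + 2·6 = 280020; 280020−1 = 280019
i=4: 280019 = 6^(6 + 1) + 2·6^2 + 6 + 5 (b=6); 6→7: 7^(7 + 1) + 2·7^2 + 7 + 5 = 5764911; 5764911−1 = 5764910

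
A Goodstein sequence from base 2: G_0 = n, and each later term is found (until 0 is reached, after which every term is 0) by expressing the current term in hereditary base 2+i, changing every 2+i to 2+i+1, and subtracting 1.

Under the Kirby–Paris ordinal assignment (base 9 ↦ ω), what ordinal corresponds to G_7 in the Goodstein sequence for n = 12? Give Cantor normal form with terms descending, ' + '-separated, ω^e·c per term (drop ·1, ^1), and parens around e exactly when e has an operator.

G_0=12  [base 2] 2^(2 + 1) + 2^2  →[2↦3]→  3^(3 + 1) + 3^3 = 108  −1 ⇒ G_1=107
G_1=107  [base 3] 3^(3 + 1) + 2·3^2 + 2·3 + 2  →[3↦4]→  4^(4 + 1) + 2·4^2 + 2·4 + 2 = 1066  −1 ⇒ G_2=1065
G_2=1065  [base 4] 4^(4 + 1) + 2·4^2 + 2·4 + 1  →[4↦5]→  5^(5 + 1) + 2·5^2 + 2·5 + 1 = 15686  −1 ⇒ G_3=15685
G_3=15685  [base 5] 5^(5 + 1) + 2·5^2 + 2·5  →[5↦6]→  6^(6 + 1) + 2·6^2 + 2·6 = 280020  −1 ⇒ G_4=280019
G_4=280019  [base 6] 6^(6 + 1) + 2·6^2 + 6 + 5  →[6↦7]→  7^(7 + 1) + 2·7^2 + 7 + 5 = 5764911  −1 ⇒ G_5=5764910
G_5=5764910  [base 7] 7^(7 + 1) + 2·7^2 + 7 + 4  →[7↦8]→  8^(8 + 1) + 2·8^2 + 8 + 4 = 134217868  −1 ⇒ G_6=134217867
G_6=134217867  [base 8] 8^(8 + 1) + 2·8^2 + 8 + 3  →[8↦9]→  9^(9 + 1) + 2·9^2 + 9 + 3 = 3486784575  −1 ⇒ G_7=3486784574
G_7=3486784574  [base 9] 9^(9 + 1) + 2·9^2 + 9 + 2  →[9↦10]→  10^(10 + 1) + 2·10^2 + 10 + 2 = 100000000212  −1 ⇒ G_8=100000000211

ω^(ω + 1) + ω^2·2 + ω + 2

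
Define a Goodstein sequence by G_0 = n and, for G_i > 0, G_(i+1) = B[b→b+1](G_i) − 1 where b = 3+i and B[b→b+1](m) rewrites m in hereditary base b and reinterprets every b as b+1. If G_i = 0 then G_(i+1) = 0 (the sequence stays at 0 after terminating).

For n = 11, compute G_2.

step 0: 11 = 3^2 + 2; sub 4 for 3: 4^2 + 2; = 18; G_1 = 18−1 = 17
step 1: 17 = 4^2 + 1; sub 5 for 4: 5^2 + 1; = 26; G_2 = 26−1 = 25

25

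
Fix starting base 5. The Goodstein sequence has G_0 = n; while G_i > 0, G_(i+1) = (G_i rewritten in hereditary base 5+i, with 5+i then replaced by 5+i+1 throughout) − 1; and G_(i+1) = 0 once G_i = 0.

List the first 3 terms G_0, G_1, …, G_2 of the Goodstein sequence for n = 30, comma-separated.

[0] 30 ≡ 5^2 + 5 (base 5). Lift 6: 42. −1: 41.
[1] 41 ≡ 6^2 + 5 (base 6). Lift 7: 54. −1: 53.

30, 41, 53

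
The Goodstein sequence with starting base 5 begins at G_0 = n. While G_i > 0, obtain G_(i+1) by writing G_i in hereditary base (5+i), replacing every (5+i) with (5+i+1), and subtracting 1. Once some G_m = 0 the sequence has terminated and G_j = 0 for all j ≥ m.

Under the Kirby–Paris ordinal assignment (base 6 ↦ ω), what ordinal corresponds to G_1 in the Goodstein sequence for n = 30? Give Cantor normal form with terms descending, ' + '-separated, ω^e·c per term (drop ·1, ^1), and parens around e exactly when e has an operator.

ω^2 + 5

30 —HB5→ 5^2 + 5 —bump→ 6^2 + 6 = 42 —(−1)→ 41
41 —HB6→ 6^2 + 5 —bump→ 7^2 + 5 = 54 —(−1)→ 53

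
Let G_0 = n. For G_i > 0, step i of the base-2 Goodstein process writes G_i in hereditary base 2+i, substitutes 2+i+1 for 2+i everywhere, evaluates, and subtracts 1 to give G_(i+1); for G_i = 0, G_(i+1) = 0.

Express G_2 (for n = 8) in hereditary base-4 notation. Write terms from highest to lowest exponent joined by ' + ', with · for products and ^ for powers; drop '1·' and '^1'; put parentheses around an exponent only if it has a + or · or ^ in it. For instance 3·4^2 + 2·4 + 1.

2·4^4 + 2·4^2 + 2·4 + 1

step 0: 8 = 2^(2 + 1); sub 3 for 2: 3^(3 + 1); = 81; G_1 = 81−1 = 80
step 1: 80 = 2·3^3 + 2·3^2 + 2·3 + 2; sub 4 for 3: 2·4^4 + 2·4^2 + 2·4 + 2; = 554; G_2 = 554−1 = 553
step 2: 553 = 2·4^4 + 2·4^2 + 2·4 + 1; sub 5 for 4: 2·5^5 + 2·5^2 + 2·5 + 1; = 6311; G_3 = 6311−1 = 6310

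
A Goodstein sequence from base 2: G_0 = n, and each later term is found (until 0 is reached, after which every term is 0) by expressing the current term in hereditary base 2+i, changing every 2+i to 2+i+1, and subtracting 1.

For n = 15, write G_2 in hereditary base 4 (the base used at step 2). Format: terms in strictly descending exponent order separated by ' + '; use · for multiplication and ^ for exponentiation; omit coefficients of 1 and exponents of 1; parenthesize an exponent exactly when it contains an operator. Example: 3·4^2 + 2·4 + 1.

4^(4 + 1) + 4^4 + 3

G_0=15  [base 2] 2^(2 + 1) + 2^2 + 2 + 1  →[2↦3]→  3^(3 + 1) + 3^3 + 3 + 1 = 112  −1 ⇒ G_1=111
G_1=111  [base 3] 3^(3 + 1) + 3^3 + 3  →[3↦4]→  4^(4 + 1) + 4^4 + 4 = 1284  −1 ⇒ G_2=1283
G_2=1283  [base 4] 4^(4 + 1) + 4^4 + 3  →[4↦5]→  5^(5 + 1) + 5^5 + 3 = 18753  −1 ⇒ G_3=18752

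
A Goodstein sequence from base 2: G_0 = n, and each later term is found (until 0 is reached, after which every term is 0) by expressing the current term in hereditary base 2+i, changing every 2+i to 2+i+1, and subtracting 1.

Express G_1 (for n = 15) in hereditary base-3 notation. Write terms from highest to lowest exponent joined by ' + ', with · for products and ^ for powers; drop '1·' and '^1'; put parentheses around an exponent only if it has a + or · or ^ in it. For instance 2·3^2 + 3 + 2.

base 2: 15 = 2^(2 + 1) + 2^2 + 2 + 1; at 3: 3^(3 + 1) + 3^3 + 3 + 1 = 112; next = 111
base 3: 111 = 3^(3 + 1) + 3^3 + 3; at 4: 4^(4 + 1) + 4^4 + 4 = 1284; next = 1283

3^(3 + 1) + 3^3 + 3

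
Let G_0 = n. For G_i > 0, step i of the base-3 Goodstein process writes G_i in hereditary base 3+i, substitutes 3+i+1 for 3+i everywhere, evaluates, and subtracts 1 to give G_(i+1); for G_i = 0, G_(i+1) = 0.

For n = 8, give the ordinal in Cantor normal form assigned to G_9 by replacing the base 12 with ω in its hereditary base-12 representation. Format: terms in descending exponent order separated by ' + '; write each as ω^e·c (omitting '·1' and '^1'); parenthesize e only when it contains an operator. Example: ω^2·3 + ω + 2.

step 0: 8 = 2·3 + 2; sub 4 for 3: 2·4 + 2; = 10; G_1 = 10−1 = 9
step 1: 9 = 2·4 + 1; sub 5 for 4: 2·5 + 1; = 11; G_2 = 11−1 = 10
step 2: 10 = 2·5; sub 6 for 5: 2·6; = 12; G_3 = 12−1 = 11
step 3: 11 = 6 + 5; sub 7 for 6: 7 + 5; = 12; G_4 = 12−1 = 11
step 4: 11 = 7 + 4; sub 8 for 7: 8 + 4; = 12; G_5 = 12−1 = 11
step 5: 11 = 8 + 3; sub 9 for 8: 9 + 3; = 12; G_6 = 12−1 = 11
step 6: 11 = 9 + 2; sub 10 for 9: 10 + 2; = 12; G_7 = 12−1 = 11
step 7: 11 = 10 + 1; sub 11 for 10: 11 + 1; = 12; G_8 = 12−1 = 11
step 8: 11 = 11; sub 12 for 11: 12; = 12; G_9 = 12−1 = 11

11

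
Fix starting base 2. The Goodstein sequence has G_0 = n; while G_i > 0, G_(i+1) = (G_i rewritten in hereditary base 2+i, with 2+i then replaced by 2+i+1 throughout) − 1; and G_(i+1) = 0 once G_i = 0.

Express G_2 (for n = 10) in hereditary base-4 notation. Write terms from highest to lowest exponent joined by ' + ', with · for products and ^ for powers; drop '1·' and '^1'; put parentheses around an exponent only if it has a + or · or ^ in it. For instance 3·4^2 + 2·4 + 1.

4^(4 + 1) + 1

10 —HB2→ 2^(2 + 1) + 2 —bump→ 3^(3 + 1) + 3 = 84 —(−1)→ 83
83 —HB3→ 3^(3 + 1) + 2 —bump→ 4^(4 + 1) + 2 = 1026 —(−1)→ 1025
1025 —HB4→ 4^(4 + 1) + 1 —bump→ 5^(5 + 1) + 1 = 15626 —(−1)→ 15625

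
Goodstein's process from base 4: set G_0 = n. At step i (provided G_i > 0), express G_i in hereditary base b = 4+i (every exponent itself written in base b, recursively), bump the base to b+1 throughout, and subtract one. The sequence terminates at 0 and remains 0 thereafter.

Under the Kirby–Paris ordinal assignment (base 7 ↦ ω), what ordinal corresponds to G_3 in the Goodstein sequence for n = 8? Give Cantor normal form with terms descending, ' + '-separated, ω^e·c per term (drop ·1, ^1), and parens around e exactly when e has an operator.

ω + 2

[0] 8 ≡ 2·4 (base 4). Lift 5: 10. −1: 9.
[1] 9 ≡ 5 + 4 (base 5). Lift 6: 10. −1: 9.
[2] 9 ≡ 6 + 3 (base 6). Lift 7: 10. −1: 9.
[3] 9 ≡ 7 + 2 (base 7). Lift 8: 10. −1: 9.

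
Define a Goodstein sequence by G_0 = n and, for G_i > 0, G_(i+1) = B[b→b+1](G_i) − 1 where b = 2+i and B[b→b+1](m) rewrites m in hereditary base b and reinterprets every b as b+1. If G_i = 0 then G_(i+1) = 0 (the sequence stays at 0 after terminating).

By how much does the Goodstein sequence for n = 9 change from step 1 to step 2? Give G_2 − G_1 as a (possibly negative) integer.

942

i=0: 9 = 2^(2 + 1) + 1 (b=2); 2→3: 3^(3 + 1) + 1 = 82; 82−1 = 81
i=1: 81 = 3^(3 + 1) (b=3); 3→4: 4^(4 + 1) = 1024; 1024−1 = 1023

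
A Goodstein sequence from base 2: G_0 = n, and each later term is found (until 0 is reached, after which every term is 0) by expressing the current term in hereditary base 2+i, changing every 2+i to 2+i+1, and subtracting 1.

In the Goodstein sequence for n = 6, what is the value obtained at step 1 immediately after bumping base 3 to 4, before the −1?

258

G_0=6  [base 2] 2^2 + 2  →[2↦3]→  3^3 + 3 = 30  −1 ⇒ G_1=29
G_1=29  [base 3] 3^3 + 2  →[3↦4]→  4^4 + 2 = 258  −1 ⇒ G_2=257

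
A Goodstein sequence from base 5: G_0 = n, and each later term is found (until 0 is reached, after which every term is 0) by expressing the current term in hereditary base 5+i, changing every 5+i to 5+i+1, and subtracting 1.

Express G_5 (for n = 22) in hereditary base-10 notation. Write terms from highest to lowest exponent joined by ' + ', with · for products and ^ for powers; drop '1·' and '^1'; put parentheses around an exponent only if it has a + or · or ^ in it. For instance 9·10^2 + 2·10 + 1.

3·10 + 5

step 0: 22 = 4·5 + 2; sub 6 for 5: 4·6 + 2; = 26; G_1 = 26−1 = 25
step 1: 25 = 4·6 + 1; sub 7 for 6: 4·7 + 1; = 29; G_2 = 29−1 = 28
step 2: 28 = 4·7; sub 8 for 7: 4·8; = 32; G_3 = 32−1 = 31
step 3: 31 = 3·8 + 7; sub 9 for 8: 3·9 + 7; = 34; G_4 = 34−1 = 33
step 4: 33 = 3·9 + 6; sub 10 for 9: 3·10 + 6; = 36; G_5 = 36−1 = 35
step 5: 35 = 3·10 + 5; sub 11 for 10: 3·11 + 5; = 38; G_6 = 38−1 = 37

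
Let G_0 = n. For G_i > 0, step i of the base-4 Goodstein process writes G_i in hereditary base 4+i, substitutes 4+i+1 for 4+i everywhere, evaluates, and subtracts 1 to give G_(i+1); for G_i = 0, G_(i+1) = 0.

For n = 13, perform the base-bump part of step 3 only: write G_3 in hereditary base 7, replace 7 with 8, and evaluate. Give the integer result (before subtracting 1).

20

G_0 = 13. HB_4(13) = 3·4 + 1. Bump = 16. G_1 = 15.
G_1 = 15. HB_5(15) = 3·5. Bump = 18. G_2 = 17.
G_2 = 17. HB_6(17) = 2·6 + 5. Bump = 19. G_3 = 18.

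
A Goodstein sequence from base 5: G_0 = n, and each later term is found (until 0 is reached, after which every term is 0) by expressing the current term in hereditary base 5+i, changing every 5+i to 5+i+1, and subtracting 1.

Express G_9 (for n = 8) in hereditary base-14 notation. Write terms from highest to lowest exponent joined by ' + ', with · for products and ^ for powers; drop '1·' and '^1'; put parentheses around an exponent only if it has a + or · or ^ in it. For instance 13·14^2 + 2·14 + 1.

step 0: 8 = 5 + 3; sub 6 for 5: 6 + 3; = 9; G_1 = 9−1 = 8
step 1: 8 = 6 + 2; sub 7 for 6: 7 + 2; = 9; G_2 = 9−1 = 8
step 2: 8 = 7 + 1; sub 8 for 7: 8 + 1; = 9; G_3 = 9−1 = 8
step 3: 8 = 8; sub 9 for 8: 9; = 9; G_4 = 9−1 = 8
step 4: 8 = 8; sub 10 for 9: 8; = 8; G_5 = 8−1 = 7
step 5: 7 = 7; sub 11 for 10: 7; = 7; G_6 = 7−1 = 6
step 6: 6 = 6; sub 12 for 11: 6; = 6; G_7 = 6−1 = 5
step 7: 5 = 5; sub 13 for 12: 5; = 5; G_8 = 5−1 = 4
step 8: 4 = 4; sub 14 for 13: 4; = 4; G_9 = 4−1 = 3

3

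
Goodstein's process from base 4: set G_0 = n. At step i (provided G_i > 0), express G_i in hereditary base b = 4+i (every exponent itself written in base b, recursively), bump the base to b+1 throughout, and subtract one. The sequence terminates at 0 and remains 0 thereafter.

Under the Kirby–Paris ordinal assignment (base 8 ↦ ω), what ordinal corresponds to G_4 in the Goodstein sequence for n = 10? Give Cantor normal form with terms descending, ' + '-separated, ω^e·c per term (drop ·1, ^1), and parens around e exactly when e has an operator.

ω + 5

10 —HB4→ 2·4 + 2 —bump→ 2·5 + 2 = 12 —(−1)→ 11
11 —HB5→ 2·5 + 1 —bump→ 2·6 + 1 = 13 —(−1)→ 12
12 —HB6→ 2·6 —bump→ 2·7 = 14 —(−1)→ 13
13 —HB7→ 7 + 6 —bump→ 8 + 6 = 14 —(−1)→ 13
13 —HB8→ 8 + 5 —bump→ 9 + 5 = 14 —(−1)→ 13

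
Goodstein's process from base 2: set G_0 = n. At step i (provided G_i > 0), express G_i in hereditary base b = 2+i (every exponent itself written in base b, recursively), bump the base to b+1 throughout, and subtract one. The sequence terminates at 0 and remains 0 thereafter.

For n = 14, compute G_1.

G_0=14  [base 2] 2^(2 + 1) + 2^2 + 2  →[2↦3]→  3^(3 + 1) + 3^3 + 3 = 111  −1 ⇒ G_1=110
G_1=110  [base 3] 3^(3 + 1) + 3^3 + 2  →[3↦4]→  4^(4 + 1) + 4^4 + 2 = 1282  −1 ⇒ G_2=1281

110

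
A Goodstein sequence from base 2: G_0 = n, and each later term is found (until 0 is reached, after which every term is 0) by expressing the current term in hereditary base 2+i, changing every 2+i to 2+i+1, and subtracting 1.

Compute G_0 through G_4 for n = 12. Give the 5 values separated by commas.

12, 107, 1065, 15685, 280019

[0] 12 ≡ 2^(2 + 1) + 2^2 (base 2). Lift 3: 108. −1: 107.
[1] 107 ≡ 3^(3 + 1) + 2·3^2 + 2·3 + 2 (base 3). Lift 4: 1066. −1: 1065.
[2] 1065 ≡ 4^(4 + 1) + 2·4^2 + 2·4 + 1 (base 4). Lift 5: 15686. −1: 15685.
[3] 15685 ≡ 5^(5 + 1) + 2·5^2 + 2·5 (base 5). Lift 6: 280020. −1: 280019.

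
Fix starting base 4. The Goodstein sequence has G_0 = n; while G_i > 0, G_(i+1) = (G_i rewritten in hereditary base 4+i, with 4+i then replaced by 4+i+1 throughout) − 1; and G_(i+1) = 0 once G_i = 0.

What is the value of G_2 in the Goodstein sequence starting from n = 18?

G_0=18  [base 4] 4^2 + 2  →[4↦5]→  5^2 + 2 = 27  −1 ⇒ G_1=26
G_1=26  [base 5] 5^2 + 1  →[5↦6]→  6^2 + 1 = 37  −1 ⇒ G_2=36
G_2=36  [base 6] 6^2  →[6↦7]→  7^2 = 49  −1 ⇒ G_3=48

36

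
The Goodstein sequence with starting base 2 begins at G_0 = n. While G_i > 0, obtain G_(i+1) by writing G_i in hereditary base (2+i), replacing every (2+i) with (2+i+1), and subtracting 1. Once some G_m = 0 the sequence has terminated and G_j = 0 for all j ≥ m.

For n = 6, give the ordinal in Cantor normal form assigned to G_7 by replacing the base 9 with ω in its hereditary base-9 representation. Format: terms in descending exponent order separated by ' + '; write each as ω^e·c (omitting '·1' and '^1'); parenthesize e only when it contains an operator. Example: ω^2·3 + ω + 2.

ω^5·5 + ω^4·5 + ω^3·5 + ω^2·5 + ω·5 + 2

step 0: 6 = 2^2 + 2; sub 3 for 2: 3^3 + 3; = 30; G_1 = 30−1 = 29
step 1: 29 = 3^3 + 2; sub 4 for 3: 4^4 + 2; = 258; G_2 = 258−1 = 257
step 2: 257 = 4^4 + 1; sub 5 for 4: 5^5 + 1; = 3126; G_3 = 3126−1 = 3125
step 3: 3125 = 5^5; sub 6 for 5: 6^6; = 46656; G_4 = 46656−1 = 46655
step 4: 46655 = 5·6^5 + 5·6^4 + 5·6^3 + 5·6^2 + 5·6 + 5; sub 7 for 6: 5·7^5 + 5·7^4 + 5·7^3 + 5·7^2 + 5·7 + 5; = 98040; G_5 = 98040−1 = 98039
step 5: 98039 = 5·7^5 + 5·7^4 + 5·7^3 + 5·7^2 + 5·7 + 4; sub 8 for 7: 5·8^5 + 5·8^4 + 5·8^3 + 5·8^2 + 5·8 + 4; = 187244; G_6 = 187244−1 = 187243
step 6: 187243 = 5·8^5 + 5·8^4 + 5·8^3 + 5·8^2 + 5·8 + 3; sub 9 for 8: 5·9^5 + 5·9^4 + 5·9^3 + 5·9^2 + 5·9 + 3; = 332148; G_7 = 332148−1 = 332147
step 7: 332147 = 5·9^5 + 5·9^4 + 5·9^3 + 5·9^2 + 5·9 + 2; sub 10 for 9: 5·10^5 + 5·10^4 + 5·10^3 + 5·10^2 + 5·10 + 2; = 555552; G_8 = 555552−1 = 555551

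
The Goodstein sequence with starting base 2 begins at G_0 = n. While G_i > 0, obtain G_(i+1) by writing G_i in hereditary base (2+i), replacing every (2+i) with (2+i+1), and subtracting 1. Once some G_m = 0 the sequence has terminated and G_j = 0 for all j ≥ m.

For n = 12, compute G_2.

(0) 12|_2 = 2^(2 + 1) + 2^2 ↦ 3^(3 + 1) + 3^3|_3 = 108 ⇒ 107
(1) 107|_3 = 3^(3 + 1) + 2·3^2 + 2·3 + 2 ↦ 4^(4 + 1) + 2·4^2 + 2·4 + 2|_4 = 1066 ⇒ 1065
(2) 1065|_4 = 4^(4 + 1) + 2·4^2 + 2·4 + 1 ↦ 5^(5 + 1) + 2·5^2 + 2·5 + 1|_5 = 15686 ⇒ 15685

1065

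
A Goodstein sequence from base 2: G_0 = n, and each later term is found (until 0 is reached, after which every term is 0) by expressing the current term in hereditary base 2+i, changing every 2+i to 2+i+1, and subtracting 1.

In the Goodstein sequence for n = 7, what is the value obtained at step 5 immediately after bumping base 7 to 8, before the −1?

[0] 7 ≡ 2^2 + 2 + 1 (base 2). Lift 3: 31. −1: 30.
[1] 30 ≡ 3^3 + 3 (base 3). Lift 4: 260. −1: 259.
[2] 259 ≡ 4^4 + 3 (base 4). Lift 5: 3128. −1: 3127.
[3] 3127 ≡ 5^5 + 2 (base 5). Lift 6: 46658. −1: 46657.
[4] 46657 ≡ 6^6 + 1 (base 6). Lift 7: 823544. −1: 823543.

16777216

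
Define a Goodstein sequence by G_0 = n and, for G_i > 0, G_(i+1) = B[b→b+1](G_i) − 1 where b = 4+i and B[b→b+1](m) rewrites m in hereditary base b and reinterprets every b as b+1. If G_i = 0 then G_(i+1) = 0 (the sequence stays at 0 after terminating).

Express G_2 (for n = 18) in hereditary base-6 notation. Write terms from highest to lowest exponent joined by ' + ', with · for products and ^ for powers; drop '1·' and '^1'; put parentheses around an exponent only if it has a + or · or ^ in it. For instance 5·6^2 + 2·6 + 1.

6^2

base 4: 18 = 4^2 + 2; at 5: 5^2 + 2 = 27; next = 26
base 5: 26 = 5^2 + 1; at 6: 6^2 + 1 = 37; next = 36
base 6: 36 = 6^2; at 7: 7^2 = 49; next = 48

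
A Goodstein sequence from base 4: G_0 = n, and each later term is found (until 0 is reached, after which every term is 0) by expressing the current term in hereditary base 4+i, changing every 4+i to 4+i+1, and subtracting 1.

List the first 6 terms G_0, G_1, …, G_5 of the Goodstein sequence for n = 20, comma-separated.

20 —HB4→ 4^2 + 4 —bump→ 5^2 + 5 = 30 —(−1)→ 29
29 —HB5→ 5^2 + 4 —bump→ 6^2 + 4 = 40 —(−1)→ 39
39 —HB6→ 6^2 + 3 —bump→ 7^2 + 3 = 52 —(−1)→ 51
51 —HB7→ 7^2 + 2 —bump→ 8^2 + 2 = 66 —(−1)→ 65
65 —HB8→ 8^2 + 1 —bump→ 9^2 + 1 = 82 —(−1)→ 81

20, 29, 39, 51, 65, 81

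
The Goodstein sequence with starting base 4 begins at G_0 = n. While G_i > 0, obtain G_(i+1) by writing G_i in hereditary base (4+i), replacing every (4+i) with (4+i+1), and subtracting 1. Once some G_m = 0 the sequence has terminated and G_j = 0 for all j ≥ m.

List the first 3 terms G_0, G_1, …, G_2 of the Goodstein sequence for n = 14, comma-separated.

base 4: 14 = 3·4 + 2; at 5: 3·5 + 2 = 17; next = 16
base 5: 16 = 3·5 + 1; at 6: 3·6 + 1 = 19; next = 18

14, 16, 18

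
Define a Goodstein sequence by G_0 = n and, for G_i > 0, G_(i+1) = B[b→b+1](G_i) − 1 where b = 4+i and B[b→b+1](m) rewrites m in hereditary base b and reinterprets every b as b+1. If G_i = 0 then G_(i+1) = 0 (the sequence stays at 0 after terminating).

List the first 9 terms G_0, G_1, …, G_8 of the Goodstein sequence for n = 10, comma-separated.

10, 11, 12, 13, 13, 13, 13, 13, 13

10 —HB4→ 2·4 + 2 —bump→ 2·5 + 2 = 12 —(−1)→ 11
11 —HB5→ 2·5 + 1 —bump→ 2·6 + 1 = 13 —(−1)→ 12
12 —HB6→ 2·6 —bump→ 2·7 = 14 —(−1)→ 13
13 —HB7→ 7 + 6 —bump→ 8 + 6 = 14 —(−1)→ 13
13 —HB8→ 8 + 5 —bump→ 9 + 5 = 14 —(−1)→ 13
13 —HB9→ 9 + 4 —bump→ 10 + 4 = 14 —(−1)→ 13
13 —HB10→ 10 + 3 —bump→ 11 + 3 = 14 —(−1)→ 13
13 —HB11→ 11 + 2 —bump→ 12 + 2 = 14 —(−1)→ 13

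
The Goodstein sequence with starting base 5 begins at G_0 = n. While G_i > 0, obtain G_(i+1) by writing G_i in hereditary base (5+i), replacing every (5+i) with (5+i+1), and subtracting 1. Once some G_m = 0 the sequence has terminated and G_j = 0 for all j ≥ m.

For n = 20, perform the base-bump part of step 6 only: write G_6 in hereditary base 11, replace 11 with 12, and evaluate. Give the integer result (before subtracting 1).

20 —HB5→ 4·5 —bump→ 4·6 = 24 —(−1)→ 23
23 —HB6→ 3·6 + 5 —bump→ 3·7 + 5 = 26 —(−1)→ 25
25 —HB7→ 3·7 + 4 —bump→ 3·8 + 4 = 28 —(−1)→ 27
27 —HB8→ 3·8 + 3 —bump→ 3·9 + 3 = 30 —(−1)→ 29
29 —HB9→ 3·9 + 2 —bump→ 3·10 + 2 = 32 —(−1)→ 31
31 —HB10→ 3·10 + 1 —bump→ 3·11 + 1 = 34 —(−1)→ 33
33 —HB11→ 3·11 —bump→ 3·12 = 36 —(−1)→ 35

36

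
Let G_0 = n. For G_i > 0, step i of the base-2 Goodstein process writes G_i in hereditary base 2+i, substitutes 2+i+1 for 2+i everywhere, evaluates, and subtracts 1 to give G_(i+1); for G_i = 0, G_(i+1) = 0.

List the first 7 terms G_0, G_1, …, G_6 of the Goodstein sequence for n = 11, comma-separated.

11, 84, 1027, 15627, 279937, 5764801, 134217727

i=0: 11 = 2^(2 + 1) + 2 + 1 (b=2); 2→3: 3^(3 + 1) + 3 + 1 = 85; 85−1 = 84
i=1: 84 = 3^(3 + 1) + 3 (b=3); 3→4: 4^(4 + 1) + 4 = 1028; 1028−1 = 1027
i=2: 1027 = 4^(4 + 1) + 3 (b=4); 4→5: 5^(5 + 1) + 3 = 15628; 15628−1 = 15627
i=3: 15627 = 5^(5 + 1) + 2 (b=5); 5→6: 6^(6 + 1) + 2 = 279938; 279938−1 = 279937
i=4: 279937 = 6^(6 + 1) + 1 (b=6); 6→7: 7^(7 + 1) + 1 = 5764802; 5764802−1 = 5764801
i=5: 5764801 = 7^(7 + 1) (b=7); 7→8: 8^(8 + 1) = 134217728; 134217728−1 = 134217727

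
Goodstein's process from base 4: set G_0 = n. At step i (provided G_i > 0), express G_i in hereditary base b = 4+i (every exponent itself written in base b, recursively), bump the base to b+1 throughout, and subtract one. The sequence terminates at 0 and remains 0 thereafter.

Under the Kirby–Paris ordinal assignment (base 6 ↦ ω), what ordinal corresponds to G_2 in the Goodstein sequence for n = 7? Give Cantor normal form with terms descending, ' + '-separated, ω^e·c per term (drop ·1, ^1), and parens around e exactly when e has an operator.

ω + 1

(0) 7|_4 = 4 + 3 ↦ 5 + 3|_5 = 8 ⇒ 7
(1) 7|_5 = 5 + 2 ↦ 6 + 2|_6 = 8 ⇒ 7
(2) 7|_6 = 6 + 1 ↦ 7 + 1|_7 = 8 ⇒ 7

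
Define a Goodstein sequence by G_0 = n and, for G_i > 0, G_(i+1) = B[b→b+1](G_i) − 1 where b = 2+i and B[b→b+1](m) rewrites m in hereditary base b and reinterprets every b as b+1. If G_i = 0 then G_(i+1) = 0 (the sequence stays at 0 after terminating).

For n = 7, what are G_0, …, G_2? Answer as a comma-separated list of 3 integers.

7, 30, 259

7 —HB2→ 2^2 + 2 + 1 —bump→ 3^3 + 3 + 1 = 31 —(−1)→ 30
30 —HB3→ 3^3 + 3 —bump→ 4^4 + 4 = 260 —(−1)→ 259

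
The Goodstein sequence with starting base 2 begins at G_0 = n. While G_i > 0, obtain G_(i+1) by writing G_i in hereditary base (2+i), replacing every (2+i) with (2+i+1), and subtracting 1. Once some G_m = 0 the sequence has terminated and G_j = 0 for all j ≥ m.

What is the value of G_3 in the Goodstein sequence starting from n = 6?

3125

step 0: 6 = 2^2 + 2; sub 3 for 2: 3^3 + 3; = 30; G_1 = 30−1 = 29
step 1: 29 = 3^3 + 2; sub 4 for 3: 4^4 + 2; = 258; G_2 = 258−1 = 257
step 2: 257 = 4^4 + 1; sub 5 for 4: 5^5 + 1; = 3126; G_3 = 3126−1 = 3125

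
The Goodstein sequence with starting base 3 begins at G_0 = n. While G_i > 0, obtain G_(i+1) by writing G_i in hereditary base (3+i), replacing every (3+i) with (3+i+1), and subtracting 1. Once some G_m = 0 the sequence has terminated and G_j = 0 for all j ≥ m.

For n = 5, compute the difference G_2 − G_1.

0

G_0 = 5. HB_3(5) = 3 + 2. Bump = 6. G_1 = 5.
G_1 = 5. HB_4(5) = 4 + 1. Bump = 6. G_2 = 5.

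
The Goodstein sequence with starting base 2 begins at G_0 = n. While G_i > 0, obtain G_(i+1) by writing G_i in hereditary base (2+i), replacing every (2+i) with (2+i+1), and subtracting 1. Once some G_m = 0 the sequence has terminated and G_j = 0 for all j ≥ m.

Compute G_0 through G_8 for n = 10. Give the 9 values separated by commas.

10, 83, 1025, 15625, 279935, 4215754, 84073323, 1937434592, 50000555551

step 0: 10 = 2^(2 + 1) + 2; sub 3 for 2: 3^(3 + 1) + 3; = 84; G_1 = 84−1 = 83
step 1: 83 = 3^(3 + 1) + 2; sub 4 for 3: 4^(4 + 1) + 2; = 1026; G_2 = 1026−1 = 1025
step 2: 1025 = 4^(4 + 1) + 1; sub 5 for 4: 5^(5 + 1) + 1; = 15626; G_3 = 15626−1 = 15625
step 3: 15625 = 5^(5 + 1); sub 6 for 5: 6^(6 + 1); = 279936; G_4 = 279936−1 = 279935
step 4: 279935 = 5·6^6 + 5·6^5 + 5·6^4 + 5·6^3 + 5·6^2 + 5·6 + 5; sub 7 for 6: 5·7^7 + 5·7^5 + 5·7^4 + 5·7^3 + 5·7^2 + 5·7 + 5; = 4215755; G_5 = 4215755−1 = 4215754
step 5: 4215754 = 5·7^7 + 5·7^5 + 5·7^4 + 5·7^3 + 5·7^2 + 5·7 + 4; sub 8 for 7: 5·8^8 + 5·8^5 + 5·8^4 + 5·8^3 + 5·8^2 + 5·8 + 4; = 84073324; G_6 = 84073324−1 = 84073323
step 6: 84073323 = 5·8^8 + 5·8^5 + 5·8^4 + 5·8^3 + 5·8^2 + 5·8 + 3; sub 9 for 8: 5·9^9 + 5·9^5 + 5·9^4 + 5·9^3 + 5·9^2 + 5·9 + 3; = 1937434593; G_7 = 1937434593−1 = 1937434592
step 7: 1937434592 = 5·9^9 + 5·9^5 + 5·9^4 + 5·9^3 + 5·9^2 + 5·9 + 2; sub 10 for 9: 5·10^10 + 5·10^5 + 5·10^4 + 5·10^3 + 5·10^2 + 5·10 + 2; = 50000555552; G_8 = 50000555552−1 = 50000555551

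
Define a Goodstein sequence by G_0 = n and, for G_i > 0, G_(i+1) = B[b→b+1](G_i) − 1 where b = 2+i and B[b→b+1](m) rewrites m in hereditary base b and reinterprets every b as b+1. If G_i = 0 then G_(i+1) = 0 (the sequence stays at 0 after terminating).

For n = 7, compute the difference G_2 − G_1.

G_0=7  [base 2] 2^2 + 2 + 1  →[2↦3]→  3^3 + 3 + 1 = 31  −1 ⇒ G_1=30
G_1=30  [base 3] 3^3 + 3  →[3↦4]→  4^4 + 4 = 260  −1 ⇒ G_2=259

229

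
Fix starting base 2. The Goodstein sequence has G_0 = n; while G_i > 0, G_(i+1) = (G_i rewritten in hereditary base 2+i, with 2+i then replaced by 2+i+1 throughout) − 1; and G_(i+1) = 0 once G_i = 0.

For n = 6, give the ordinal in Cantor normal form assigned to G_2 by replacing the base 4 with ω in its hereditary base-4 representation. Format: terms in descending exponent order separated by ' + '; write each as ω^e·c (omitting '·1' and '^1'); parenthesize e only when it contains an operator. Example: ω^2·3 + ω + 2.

G_0=6  [base 2] 2^2 + 2  →[2↦3]→  3^3 + 3 = 30  −1 ⇒ G_1=29
G_1=29  [base 3] 3^3 + 2  →[3↦4]→  4^4 + 2 = 258  −1 ⇒ G_2=257

ω^ω + 1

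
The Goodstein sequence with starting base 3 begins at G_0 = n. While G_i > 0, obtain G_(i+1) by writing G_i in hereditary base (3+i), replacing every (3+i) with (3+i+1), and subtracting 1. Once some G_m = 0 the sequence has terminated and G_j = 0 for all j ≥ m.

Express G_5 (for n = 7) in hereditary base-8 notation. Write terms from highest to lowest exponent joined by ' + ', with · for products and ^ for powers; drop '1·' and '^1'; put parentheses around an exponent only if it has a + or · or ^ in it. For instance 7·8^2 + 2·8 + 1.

7 —HB3→ 2·3 + 1 —bump→ 2·4 + 1 = 9 —(−1)→ 8
8 —HB4→ 2·4 —bump→ 2·5 = 10 —(−1)→ 9
9 —HB5→ 5 + 4 —bump→ 6 + 4 = 10 —(−1)→ 9
9 —HB6→ 6 + 3 —bump→ 7 + 3 = 10 —(−1)→ 9
9 —HB7→ 7 + 2 —bump→ 8 + 2 = 10 —(−1)→ 9

8 + 1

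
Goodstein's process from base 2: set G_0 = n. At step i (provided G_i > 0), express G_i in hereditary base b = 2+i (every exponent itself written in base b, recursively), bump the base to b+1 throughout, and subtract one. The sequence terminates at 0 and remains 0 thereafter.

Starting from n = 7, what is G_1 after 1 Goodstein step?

30

base 2: 7 = 2^2 + 2 + 1; at 3: 3^3 + 3 + 1 = 31; next = 30
base 3: 30 = 3^3 + 3; at 4: 4^4 + 4 = 260; next = 259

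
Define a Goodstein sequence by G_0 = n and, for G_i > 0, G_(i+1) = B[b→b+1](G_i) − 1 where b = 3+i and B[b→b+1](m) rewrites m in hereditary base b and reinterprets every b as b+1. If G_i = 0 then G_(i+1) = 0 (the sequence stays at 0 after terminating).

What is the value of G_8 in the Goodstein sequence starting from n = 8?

11

i=0: 8 = 2·3 + 2 (b=3); 3→4: 2·4 + 2 = 10; 10−1 = 9
i=1: 9 = 2·4 + 1 (b=4); 4→5: 2·5 + 1 = 11; 11−1 = 10
i=2: 10 = 2·5 (b=5); 5→6: 2·6 = 12; 12−1 = 11
i=3: 11 = 6 + 5 (b=6); 6→7: 7 + 5 = 12; 12−1 = 11
i=4: 11 = 7 + 4 (b=7); 7→8: 8 + 4 = 12; 12−1 = 11
i=5: 11 = 8 + 3 (b=8); 8→9: 9 + 3 = 12; 12−1 = 11
i=6: 11 = 9 + 2 (b=9); 9→10: 10 + 2 = 12; 12−1 = 11
i=7: 11 = 10 + 1 (b=10); 10→11: 11 + 1 = 12; 12−1 = 11
i=8: 11 = 11 (b=11); 11→12: 12 = 12; 12−1 = 11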